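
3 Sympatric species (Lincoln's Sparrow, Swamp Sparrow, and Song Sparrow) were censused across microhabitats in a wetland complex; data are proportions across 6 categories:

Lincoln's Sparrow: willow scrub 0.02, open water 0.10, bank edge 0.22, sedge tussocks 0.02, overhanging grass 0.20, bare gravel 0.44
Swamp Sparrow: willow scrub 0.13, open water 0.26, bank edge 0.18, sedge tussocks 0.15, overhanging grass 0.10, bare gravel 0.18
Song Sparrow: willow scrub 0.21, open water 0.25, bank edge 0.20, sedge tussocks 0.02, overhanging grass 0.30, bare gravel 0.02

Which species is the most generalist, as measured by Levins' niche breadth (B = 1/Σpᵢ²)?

Σp_Lincᵢ² = 0.02² + 0.10² + 0.22² + 0.02² + 0.20² + 0.44² = 0.0004 + 0.0100 + 0.0484 + 0.0004 + 0.0400 + 0.1936 = 0.2928
B_Linc = 1 / 0.2928 = 3.4153
Σp_Swamᵢ² = 0.13² + 0.26² + 0.18² + 0.15² + 0.10² + 0.18² = 0.0169 + 0.0676 + 0.0324 + 0.0225 + 0.0100 + 0.0324 = 0.1818
B_Swam = 1 / 0.1818 = 5.5006
Σp_Songᵢ² = 0.21² + 0.25² + 0.20² + 0.02² + 0.30² + 0.02² = 0.0441 + 0.0625 + 0.0400 + 0.0004 + 0.0900 + 0.0004 = 0.2374
B_Song = 1 / 0.2374 = 4.2123
Highest B → broadest niche (most generalist): Swamp Sparrow (B = 5.50).

Swamp Sparrow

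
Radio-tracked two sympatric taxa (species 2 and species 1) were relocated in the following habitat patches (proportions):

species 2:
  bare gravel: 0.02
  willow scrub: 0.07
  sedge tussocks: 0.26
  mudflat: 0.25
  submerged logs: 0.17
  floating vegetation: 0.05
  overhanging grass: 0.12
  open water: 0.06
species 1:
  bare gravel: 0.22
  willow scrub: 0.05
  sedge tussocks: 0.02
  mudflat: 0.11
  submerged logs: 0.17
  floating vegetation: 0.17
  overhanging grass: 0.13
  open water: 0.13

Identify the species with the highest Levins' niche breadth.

Σp_2ᵢ² = 0.02² + 0.07² + 0.26² + 0.25² + 0.17² + 0.05² + 0.12² + 0.06² = 0.0004 + 0.0049 + 0.0676 + 0.0625 + 0.0289 + 0.0025 + 0.0144 + 0.0036 = 0.1848
B_2 = 1 / 0.1848 = 5.4113
Σp_1ᵢ² = 0.22² + 0.05² + 0.02² + 0.11² + 0.17² + 0.17² + 0.13² + 0.13² = 0.0484 + 0.0025 + 0.0004 + 0.0121 + 0.0289 + 0.0289 + 0.0169 + 0.0169 = 0.1550
B_1 = 1 / 0.1550 = 6.4516
Highest B → broadest niche (most generalist): species 1 (B = 6.45).

species 1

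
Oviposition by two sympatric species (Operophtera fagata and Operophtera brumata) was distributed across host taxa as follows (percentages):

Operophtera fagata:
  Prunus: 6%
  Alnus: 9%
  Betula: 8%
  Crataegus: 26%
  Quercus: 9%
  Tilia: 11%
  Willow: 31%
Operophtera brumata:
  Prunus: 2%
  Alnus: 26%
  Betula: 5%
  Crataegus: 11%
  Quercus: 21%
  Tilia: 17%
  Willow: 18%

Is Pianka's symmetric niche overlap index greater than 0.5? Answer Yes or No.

Yes

Convert percentages to proportions (divide by 100).
Σ p₁ᵢp₂ᵢ = 0.0012 + 0.0234 + 0.0040 + 0.0286 + 0.0189 + 0.0187 + 0.0558 = 0.1506
Σp_1ᵢ² = 0.06² + 0.09² + 0.08² + 0.26² + 0.09² + 0.11² + 0.31² = 0.0036 + 0.0081 + 0.0064 + 0.0676 + 0.0081 + 0.0121 + 0.0961 = 0.2020
Σp_2ᵢ² = 0.02² + 0.26² + 0.05² + 0.11² + 0.21² + 0.17² + 0.18² = 0.0004 + 0.0676 + 0.0025 + 0.0121 + 0.0441 + 0.0289 + 0.0324 = 0.1880
O = 0.1506 / √(0.2020 × 0.1880) = 0.1506 / 0.19487 = 0.7728
O = 0.7728 > 0.5 → Yes.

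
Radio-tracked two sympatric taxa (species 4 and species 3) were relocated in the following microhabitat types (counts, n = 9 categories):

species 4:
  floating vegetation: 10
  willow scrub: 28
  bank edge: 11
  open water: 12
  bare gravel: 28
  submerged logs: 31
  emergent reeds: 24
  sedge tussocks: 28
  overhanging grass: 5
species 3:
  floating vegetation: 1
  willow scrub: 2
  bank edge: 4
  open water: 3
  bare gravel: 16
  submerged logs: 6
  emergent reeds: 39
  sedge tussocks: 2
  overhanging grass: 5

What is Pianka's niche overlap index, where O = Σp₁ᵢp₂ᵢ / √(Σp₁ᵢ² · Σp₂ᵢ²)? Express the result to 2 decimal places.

Proportions for species 4 (n=177): 10/177=0.0565, 28/177=0.1582, 11/177=0.0621, 12/177=0.0678, 28/177=0.1582, 31/177=0.1751, 24/177=0.1356, 28/177=0.1582, 5/177=0.0282
Proportions for species 3 (n=78): 1/78=0.0128, 2/78=0.0256, 4/78=0.0513, 3/78=0.0385, 16/78=0.2051, 6/78=0.0769, 39/78=0.5000, 2/78=0.0256, 5/78=0.0641
Σ p₁ᵢp₂ᵢ = 0.000723 + 0.004050 + 0.003186 + 0.002610 + 0.032447 + 0.013465 + 0.067800 + 0.004050 + 0.001808 = 0.130139
Σp_1ᵢ² = 0.0565² + 0.1582² + 0.0621² + 0.0678² + 0.1582² + 0.1751² + 0.1356² + 0.1582² + 0.0282² = 0.003192 + 0.025027 + 0.003856 + 0.004597 + 0.025027 + 0.030660 + 0.018387 + 0.025027 + 0.000795 = 0.136568
Σp_2ᵢ² = 0.0128² + 0.0256² + 0.0513² + 0.0385² + 0.2051² + 0.0769² + 0.5000² + 0.0256² + 0.0641² = 0.000164 + 0.000655 + 0.002632 + 0.001482 + 0.042066 + 0.005914 + 0.250000 + 0.000655 + 0.004109 = 0.307677
O = 0.130139 / √(0.136568 × 0.307677) = 0.130139 / 0.2049850 = 0.6349

0.63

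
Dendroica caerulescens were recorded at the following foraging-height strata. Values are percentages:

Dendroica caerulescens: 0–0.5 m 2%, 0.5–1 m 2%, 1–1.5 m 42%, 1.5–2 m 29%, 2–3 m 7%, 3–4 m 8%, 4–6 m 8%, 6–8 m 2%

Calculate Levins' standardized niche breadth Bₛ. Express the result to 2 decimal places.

0.37

Convert percentages to proportions (divide by 100).
Σpᵢ² = 0.02² + 0.02² + 0.42² + 0.29² + 0.07² + 0.08² + 0.08² + 0.02² = 0.0004 + 0.0004 + 0.1764 + 0.0841 + 0.0049 + 0.0064 + 0.0064 + 0.0004 = 0.2794
B = 1 / 0.2794 = 3.5791
Bₛ = (B − 1)/(n − 1) = (3.5791 − 1)/(8 − 1) = 2.5791/7 = 0.3684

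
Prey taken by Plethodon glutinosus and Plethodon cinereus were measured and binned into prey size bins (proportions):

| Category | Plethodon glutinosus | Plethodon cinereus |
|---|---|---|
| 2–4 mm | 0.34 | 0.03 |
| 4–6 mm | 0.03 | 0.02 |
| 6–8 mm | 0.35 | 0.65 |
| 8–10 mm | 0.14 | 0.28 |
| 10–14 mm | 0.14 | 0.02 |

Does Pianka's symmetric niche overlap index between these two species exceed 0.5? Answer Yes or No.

Σ p₁ᵢp₂ᵢ = 0.0102 + 0.0006 + 0.2275 + 0.0392 + 0.0028 = 0.2803
Σp_1ᵢ² = 0.34² + 0.03² + 0.35² + 0.14² + 0.14² = 0.1156 + 0.0009 + 0.1225 + 0.0196 + 0.0196 = 0.2782
Σp_2ᵢ² = 0.03² + 0.02² + 0.65² + 0.28² + 0.02² = 0.0009 + 0.0004 + 0.4225 + 0.0784 + 0.0004 = 0.5026
O = 0.2803 / √(0.2782 × 0.5026) = 0.2803 / 0.37393 = 0.7496
O = 0.7496 > 0.5 → Yes.

Yes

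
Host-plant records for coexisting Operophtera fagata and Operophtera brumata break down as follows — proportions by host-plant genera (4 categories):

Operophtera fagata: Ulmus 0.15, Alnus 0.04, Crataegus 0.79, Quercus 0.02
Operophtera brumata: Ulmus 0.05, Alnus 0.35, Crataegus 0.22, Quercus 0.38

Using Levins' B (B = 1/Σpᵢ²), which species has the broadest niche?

Operophtera brumata

Σp_fagaᵢ² = 0.15² + 0.04² + 0.79² + 0.02² = 0.0225 + 0.0016 + 0.6241 + 0.0004 = 0.6486
B_faga = 1 / 0.6486 = 1.5418
Σp_brumᵢ² = 0.05² + 0.35² + 0.22² + 0.38² = 0.0025 + 0.1225 + 0.0484 + 0.1444 = 0.3178
B_brum = 1 / 0.3178 = 3.1466
Highest B → broadest niche (most generalist): Operophtera brumata (B = 3.15).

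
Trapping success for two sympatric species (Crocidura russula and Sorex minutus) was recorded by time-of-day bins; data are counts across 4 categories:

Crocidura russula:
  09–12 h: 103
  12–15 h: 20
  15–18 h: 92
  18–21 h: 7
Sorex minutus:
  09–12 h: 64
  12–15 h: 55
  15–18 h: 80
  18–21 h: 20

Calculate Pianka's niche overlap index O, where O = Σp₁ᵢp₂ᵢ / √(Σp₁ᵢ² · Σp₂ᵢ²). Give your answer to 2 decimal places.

Proportions for Crocidura russula (n=222): 103/222=0.4640, 20/222=0.0901, 92/222=0.4144, 7/222=0.0315
Proportions for Sorex minutus (n=219): 64/219=0.2922, 55/219=0.2511, 80/219=0.3653, 20/219=0.0913
Σ p₁ᵢp₂ᵢ = 0.135581 + 0.022624 + 0.151380 + 0.002876 = 0.312461
Σp_1ᵢ² = 0.4640² + 0.0901² + 0.4144² + 0.0315² = 0.215296 + 0.008118 + 0.171727 + 0.000992 = 0.396133
Σp_2ᵢ² = 0.2922² + 0.2511² + 0.3653² + 0.0913² = 0.085381 + 0.063051 + 0.133444 + 0.008336 = 0.290212
O = 0.312461 / √(0.396133 × 0.290212) = 0.312461 / 0.3390613 = 0.9215

0.92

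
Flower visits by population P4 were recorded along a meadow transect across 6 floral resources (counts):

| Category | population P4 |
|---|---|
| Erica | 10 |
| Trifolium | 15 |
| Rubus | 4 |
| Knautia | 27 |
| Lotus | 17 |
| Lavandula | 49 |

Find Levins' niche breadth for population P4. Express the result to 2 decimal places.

Proportions for population P4 (n=122): 10/122=0.0820, 15/122=0.1230, 4/122=0.0328, 27/122=0.2213, 17/122=0.1393, 49/122=0.4016
Σpᵢ² = 0.0820² + 0.1230² + 0.0328² + 0.2213² + 0.1393² + 0.4016² = 0.006724 + 0.015129 + 0.001076 + 0.048974 + 0.019404 + 0.161283 = 0.252590
B = 1 / 0.252590 = 3.9590

3.96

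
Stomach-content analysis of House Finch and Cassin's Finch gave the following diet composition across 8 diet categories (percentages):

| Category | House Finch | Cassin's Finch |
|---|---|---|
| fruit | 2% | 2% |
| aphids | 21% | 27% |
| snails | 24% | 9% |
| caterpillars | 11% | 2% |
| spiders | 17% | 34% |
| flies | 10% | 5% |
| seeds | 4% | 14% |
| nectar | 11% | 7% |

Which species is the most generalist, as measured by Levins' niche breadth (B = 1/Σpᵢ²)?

Convert percentages to proportions (divide by 100).
Σp_Housᵢ² = 0.02² + 0.21² + 0.24² + 0.11² + 0.17² + 0.10² + 0.04² + 0.11² = 0.0004 + 0.0441 + 0.0576 + 0.0121 + 0.0289 + 0.0100 + 0.0016 + 0.0121 = 0.1668
B_Hous = 1 / 0.1668 = 5.9952
Σp_Cassᵢ² = 0.02² + 0.27² + 0.09² + 0.02² + 0.34² + 0.05² + 0.14² + 0.07² = 0.0004 + 0.0729 + 0.0081 + 0.0004 + 0.1156 + 0.0025 + 0.0196 + 0.0049 = 0.2244
B_Cass = 1 / 0.2244 = 4.4563
Highest B → broadest niche (most generalist): House Finch (B = 6.00).

House Finch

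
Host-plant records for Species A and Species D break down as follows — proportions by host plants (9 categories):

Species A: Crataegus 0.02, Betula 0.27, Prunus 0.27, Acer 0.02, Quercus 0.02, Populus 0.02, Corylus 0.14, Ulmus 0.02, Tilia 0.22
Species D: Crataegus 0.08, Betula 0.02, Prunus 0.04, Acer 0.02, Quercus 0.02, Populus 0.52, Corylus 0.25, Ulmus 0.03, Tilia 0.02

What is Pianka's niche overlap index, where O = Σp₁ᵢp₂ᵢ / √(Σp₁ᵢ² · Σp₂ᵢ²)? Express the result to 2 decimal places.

Σ p₁ᵢp₂ᵢ = 0.0016 + 0.0054 + 0.0108 + 0.0004 + 0.0004 + 0.0104 + 0.0350 + 0.0006 + 0.0044 = 0.0690
Σp_1ᵢ² = 0.02² + 0.27² + 0.27² + 0.02² + 0.02² + 0.02² + 0.14² + 0.02² + 0.22² = 0.0004 + 0.0729 + 0.0729 + 0.0004 + 0.0004 + 0.0004 + 0.0196 + 0.0004 + 0.0484 = 0.2158
Σp_2ᵢ² = 0.08² + 0.02² + 0.04² + 0.02² + 0.02² + 0.52² + 0.25² + 0.03² + 0.02² = 0.0064 + 0.0004 + 0.0016 + 0.0004 + 0.0004 + 0.2704 + 0.0625 + 0.0009 + 0.0004 = 0.3434
O = 0.0690 / √(0.2158 × 0.3434) = 0.0690 / 0.27222 = 0.2535

0.25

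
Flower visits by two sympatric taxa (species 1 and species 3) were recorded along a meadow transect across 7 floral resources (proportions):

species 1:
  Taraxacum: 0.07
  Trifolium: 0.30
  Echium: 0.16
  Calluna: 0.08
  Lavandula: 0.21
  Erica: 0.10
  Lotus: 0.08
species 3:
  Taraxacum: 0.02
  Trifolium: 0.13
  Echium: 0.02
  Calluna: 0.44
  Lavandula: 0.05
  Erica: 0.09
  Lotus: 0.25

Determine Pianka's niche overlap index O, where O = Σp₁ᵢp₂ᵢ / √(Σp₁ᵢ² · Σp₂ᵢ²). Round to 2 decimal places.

0.51

Σ p₁ᵢp₂ᵢ = 0.0014 + 0.0390 + 0.0032 + 0.0352 + 0.0105 + 0.0090 + 0.0200 = 0.1183
Σp_1ᵢ² = 0.07² + 0.30² + 0.16² + 0.08² + 0.21² + 0.10² + 0.08² = 0.0049 + 0.0900 + 0.0256 + 0.0064 + 0.0441 + 0.0100 + 0.0064 = 0.1874
Σp_2ᵢ² = 0.02² + 0.13² + 0.02² + 0.44² + 0.05² + 0.09² + 0.25² = 0.0004 + 0.0169 + 0.0004 + 0.1936 + 0.0025 + 0.0081 + 0.0625 = 0.2844
O = 0.1183 / √(0.1874 × 0.2844) = 0.1183 / 0.23086 = 0.5124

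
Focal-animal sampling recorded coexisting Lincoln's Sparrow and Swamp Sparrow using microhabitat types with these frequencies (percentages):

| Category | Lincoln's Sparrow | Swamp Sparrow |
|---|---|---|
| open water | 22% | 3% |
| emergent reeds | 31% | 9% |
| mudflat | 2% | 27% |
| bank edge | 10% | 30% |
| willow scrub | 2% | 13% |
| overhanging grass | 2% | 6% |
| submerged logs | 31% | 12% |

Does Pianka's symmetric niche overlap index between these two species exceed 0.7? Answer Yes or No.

Convert percentages to proportions (divide by 100).
Σ p₁ᵢp₂ᵢ = 0.0066 + 0.0279 + 0.0054 + 0.0300 + 0.0026 + 0.0012 + 0.0372 = 0.1109
Σp_1ᵢ² = 0.22² + 0.31² + 0.02² + 0.10² + 0.02² + 0.02² + 0.31² = 0.0484 + 0.0961 + 0.0004 + 0.0100 + 0.0004 + 0.0004 + 0.0961 = 0.2518
Σp_2ᵢ² = 0.03² + 0.09² + 0.27² + 0.30² + 0.13² + 0.06² + 0.12² = 0.0009 + 0.0081 + 0.0729 + 0.0900 + 0.0169 + 0.0036 + 0.0144 = 0.2068
O = 0.1109 / √(0.2518 × 0.2068) = 0.1109 / 0.22819 = 0.4860
O = 0.4860 < 0.7 → No.

No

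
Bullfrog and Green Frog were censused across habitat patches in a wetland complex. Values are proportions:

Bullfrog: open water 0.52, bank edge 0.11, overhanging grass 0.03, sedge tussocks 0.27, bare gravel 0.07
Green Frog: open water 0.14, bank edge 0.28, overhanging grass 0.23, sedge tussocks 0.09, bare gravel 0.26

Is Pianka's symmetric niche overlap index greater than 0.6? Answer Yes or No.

No

Σ p₁ᵢp₂ᵢ = 0.0728 + 0.0308 + 0.0069 + 0.0243 + 0.0182 = 0.1530
Σp_1ᵢ² = 0.52² + 0.11² + 0.03² + 0.27² + 0.07² = 0.2704 + 0.0121 + 0.0009 + 0.0729 + 0.0049 = 0.3612
Σp_2ᵢ² = 0.14² + 0.28² + 0.23² + 0.09² + 0.26² = 0.0196 + 0.0784 + 0.0529 + 0.0081 + 0.0676 = 0.2266
O = 0.1530 / √(0.3612 × 0.2266) = 0.1530 / 0.28609 = 0.5348
O = 0.5348 < 0.6 → No.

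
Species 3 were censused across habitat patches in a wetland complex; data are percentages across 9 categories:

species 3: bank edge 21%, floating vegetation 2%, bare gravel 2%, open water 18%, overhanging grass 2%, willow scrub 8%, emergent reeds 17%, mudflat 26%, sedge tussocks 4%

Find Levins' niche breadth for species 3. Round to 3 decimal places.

5.488

Convert percentages to proportions (divide by 100).
Σpᵢ² = 0.21² + 0.02² + 0.02² + 0.18² + 0.02² + 0.08² + 0.17² + 0.26² + 0.04² = 0.0441 + 0.0004 + 0.0004 + 0.0324 + 0.0004 + 0.0064 + 0.0289 + 0.0676 + 0.0016 = 0.1822
B = 1 / 0.1822 = 5.48847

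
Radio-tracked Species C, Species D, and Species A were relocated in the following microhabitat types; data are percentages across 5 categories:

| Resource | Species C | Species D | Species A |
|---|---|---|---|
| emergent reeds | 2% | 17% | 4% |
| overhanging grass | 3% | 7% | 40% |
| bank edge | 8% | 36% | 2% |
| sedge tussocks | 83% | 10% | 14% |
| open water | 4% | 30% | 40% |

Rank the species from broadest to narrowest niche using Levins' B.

Convert percentages to proportions (divide by 100).
Σp_Cᵢ² = 0.02² + 0.03² + 0.08² + 0.83² + 0.04² = 0.0004 + 0.0009 + 0.0064 + 0.6889 + 0.0016 = 0.6982
B_C = 1 / 0.6982 = 1.4323
Σp_Dᵢ² = 0.17² + 0.07² + 0.36² + 0.10² + 0.30² = 0.0289 + 0.0049 + 0.1296 + 0.0100 + 0.0900 = 0.2634
B_D = 1 / 0.2634 = 3.7965
Σp_Aᵢ² = 0.04² + 0.40² + 0.02² + 0.14² + 0.40² = 0.0016 + 0.1600 + 0.0004 + 0.0196 + 0.1600 = 0.3416
B_A = 1 / 0.3416 = 2.9274
Ranking by B (broadest → narrowest): Species D (3.80) > Species A (2.93) > Species C (1.43)

Species D > Species A > Species C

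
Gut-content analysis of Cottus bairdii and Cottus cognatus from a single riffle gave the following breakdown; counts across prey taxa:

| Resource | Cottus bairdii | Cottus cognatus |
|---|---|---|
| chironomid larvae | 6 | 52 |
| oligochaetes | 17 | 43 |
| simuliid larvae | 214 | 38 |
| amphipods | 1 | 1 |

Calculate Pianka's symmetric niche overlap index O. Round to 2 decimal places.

0.55

Proportions for Cottus bairdii (n=238): 6/238=0.0252, 17/238=0.0714, 214/238=0.8992, 1/238=0.0042
Proportions for Cottus cognatus (n=134): 52/134=0.3881, 43/134=0.3209, 38/134=0.2836, 1/134=0.0075
Σ p₁ᵢp₂ᵢ = 0.009780 + 0.022912 + 0.255013 + 0.000032 = 0.287737
Σp_1ᵢ² = 0.0252² + 0.0714² + 0.8992² + 0.0042² = 0.000635 + 0.005098 + 0.808561 + 0.000018 = 0.814312
Σp_2ᵢ² = 0.3881² + 0.3209² + 0.2836² + 0.0075² = 0.150622 + 0.102977 + 0.080429 + 0.000056 = 0.334084
O = 0.287737 / √(0.814312 × 0.334084) = 0.287737 / 0.5215828 = 0.5517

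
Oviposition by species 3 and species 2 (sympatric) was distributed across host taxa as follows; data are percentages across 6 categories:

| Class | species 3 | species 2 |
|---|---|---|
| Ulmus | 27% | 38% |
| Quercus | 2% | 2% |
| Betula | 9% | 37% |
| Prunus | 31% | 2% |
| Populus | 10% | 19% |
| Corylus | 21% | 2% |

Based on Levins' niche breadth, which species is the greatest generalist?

Convert percentages to proportions (divide by 100).
Σp_3ᵢ² = 0.27² + 0.02² + 0.09² + 0.31² + 0.10² + 0.21² = 0.0729 + 0.0004 + 0.0081 + 0.0961 + 0.0100 + 0.0441 = 0.2316
B_3 = 1 / 0.2316 = 4.3178
Σp_2ᵢ² = 0.38² + 0.02² + 0.37² + 0.02² + 0.19² + 0.02² = 0.1444 + 0.0004 + 0.1369 + 0.0004 + 0.0361 + 0.0004 = 0.3186
B_2 = 1 / 0.3186 = 3.1387
Highest B → broadest niche (most generalist): species 3 (B = 4.32).

species 3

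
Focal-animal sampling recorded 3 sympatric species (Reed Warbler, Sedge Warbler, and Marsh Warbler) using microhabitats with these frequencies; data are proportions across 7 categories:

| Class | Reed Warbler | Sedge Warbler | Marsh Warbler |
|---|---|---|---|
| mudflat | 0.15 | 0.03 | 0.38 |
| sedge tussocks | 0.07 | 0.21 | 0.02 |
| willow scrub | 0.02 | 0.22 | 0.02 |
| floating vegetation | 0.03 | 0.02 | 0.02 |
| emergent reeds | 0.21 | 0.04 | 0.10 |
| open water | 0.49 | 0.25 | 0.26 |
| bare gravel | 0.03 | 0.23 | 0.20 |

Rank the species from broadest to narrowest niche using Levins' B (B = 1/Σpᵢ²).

Sedge Warbler > Marsh Warbler > Reed Warbler

Σp_Reedᵢ² = 0.15² + 0.07² + 0.02² + 0.03² + 0.21² + 0.49² + 0.03² = 0.0225 + 0.0049 + 0.0004 + 0.0009 + 0.0441 + 0.2401 + 0.0009 = 0.3138
B_Reed = 1 / 0.3138 = 3.1867
Σp_Sedgᵢ² = 0.03² + 0.21² + 0.22² + 0.02² + 0.04² + 0.25² + 0.23² = 0.0009 + 0.0441 + 0.0484 + 0.0004 + 0.0016 + 0.0625 + 0.0529 = 0.2108
B_Sedg = 1 / 0.2108 = 4.7438
Σp_Marsᵢ² = 0.38² + 0.02² + 0.02² + 0.02² + 0.10² + 0.26² + 0.20² = 0.1444 + 0.0004 + 0.0004 + 0.0004 + 0.0100 + 0.0676 + 0.0400 = 0.2632
B_Mars = 1 / 0.2632 = 3.7994
Ranking by B (broadest → narrowest): Sedge Warbler (4.74) > Marsh Warbler (3.80) > Reed Warbler (3.19)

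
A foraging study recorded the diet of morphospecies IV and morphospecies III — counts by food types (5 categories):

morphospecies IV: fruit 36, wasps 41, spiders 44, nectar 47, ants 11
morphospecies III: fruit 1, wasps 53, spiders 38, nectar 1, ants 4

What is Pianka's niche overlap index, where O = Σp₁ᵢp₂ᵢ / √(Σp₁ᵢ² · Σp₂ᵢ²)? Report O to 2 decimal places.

Proportions for morphospecies IV (n=179): 36/179=0.2011, 41/179=0.2291, 44/179=0.2458, 47/179=0.2626, 11/179=0.0615
Proportions for morphospecies III (n=97): 1/97=0.0103, 53/97=0.5464, 38/97=0.3918, 1/97=0.0103, 4/97=0.0412
Σ p₁ᵢp₂ᵢ = 0.002071 + 0.125180 + 0.096304 + 0.002705 + 0.002534 = 0.228794
Σp_1ᵢ² = 0.2011² + 0.2291² + 0.2458² + 0.2626² + 0.0615² = 0.040441 + 0.052487 + 0.060418 + 0.068959 + 0.003782 = 0.226087
Σp_2ᵢ² = 0.0103² + 0.5464² + 0.3918² + 0.0103² + 0.0412² = 0.000106 + 0.298553 + 0.153507 + 0.000106 + 0.001697 = 0.453969
O = 0.228794 / √(0.226087 × 0.453969) = 0.228794 / 0.3203693 = 0.7142

0.71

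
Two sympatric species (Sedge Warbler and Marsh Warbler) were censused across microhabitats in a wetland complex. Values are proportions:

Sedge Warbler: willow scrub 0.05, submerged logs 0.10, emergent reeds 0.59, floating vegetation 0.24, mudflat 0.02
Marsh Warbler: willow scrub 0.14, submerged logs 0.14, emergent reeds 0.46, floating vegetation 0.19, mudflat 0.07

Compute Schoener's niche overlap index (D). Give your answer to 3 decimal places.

Σ|p₁ᵢ − p₂ᵢ| = 0.09 + 0.04 + 0.13 + 0.05 + 0.05 = 0.36
D = 1 − ½ × 0.36 = 1 − 0.180 = 0.82000

0.820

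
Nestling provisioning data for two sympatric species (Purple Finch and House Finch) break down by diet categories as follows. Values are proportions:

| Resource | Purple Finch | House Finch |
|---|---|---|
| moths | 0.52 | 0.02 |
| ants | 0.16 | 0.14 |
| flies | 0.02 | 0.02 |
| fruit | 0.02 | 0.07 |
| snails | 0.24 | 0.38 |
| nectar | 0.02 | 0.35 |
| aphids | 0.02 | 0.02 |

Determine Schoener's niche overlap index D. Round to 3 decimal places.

Σ|p₁ᵢ − p₂ᵢ| = 0.50 + 0.02 + 0.00 + 0.05 + 0.14 + 0.33 + 0.00 = 1.04
D = 1 − ½ × 1.04 = 1 − 0.520 = 0.48000

0.480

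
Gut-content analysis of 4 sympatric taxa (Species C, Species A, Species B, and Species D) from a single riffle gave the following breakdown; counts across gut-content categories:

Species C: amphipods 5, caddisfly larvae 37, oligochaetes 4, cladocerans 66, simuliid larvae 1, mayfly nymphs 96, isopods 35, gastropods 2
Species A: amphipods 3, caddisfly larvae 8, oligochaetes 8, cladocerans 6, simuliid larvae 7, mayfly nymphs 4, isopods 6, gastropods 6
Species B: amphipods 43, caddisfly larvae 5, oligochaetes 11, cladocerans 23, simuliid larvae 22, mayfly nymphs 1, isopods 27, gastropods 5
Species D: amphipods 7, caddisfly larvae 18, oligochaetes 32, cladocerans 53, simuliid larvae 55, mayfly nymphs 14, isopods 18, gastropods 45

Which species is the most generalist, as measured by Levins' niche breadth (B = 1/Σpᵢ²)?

Proportions for Species C (n=246): 5/246=0.0203, 37/246=0.1504, 4/246=0.0163, 66/246=0.2683, 1/246=0.0041, 96/246=0.3902, 35/246=0.1423, 2/246=0.0081
Proportions for Species A (n=48): 3/48=0.0625, 8/48=0.1667, 8/48=0.1667, 6/48=0.1250, 7/48=0.1458, 4/48=0.0833, 6/48=0.1250, 6/48=0.1250
Proportions for Species B (n=137): 43/137=0.3139, 5/137=0.0365, 11/137=0.0803, 23/137=0.1679, 22/137=0.1606, 1/137=0.0073, 27/137=0.1971, 5/137=0.0365
Proportions for Species D (n=242): 7/242=0.0289, 18/242=0.0744, 32/242=0.1322, 53/242=0.2190, 55/242=0.2273, 14/242=0.0579, 18/242=0.0744, 45/242=0.1860
Σp_Cᵢ² = 0.0203² + 0.1504² + 0.0163² + 0.2683² + 0.0041² + 0.3902² + 0.1423² + 0.0081² = 0.000412 + 0.022620 + 0.000266 + 0.071985 + 0.000017 + 0.152256 + 0.020249 + 0.000066 = 0.267871
B_C = 1 / 0.267871 = 3.7331
Σp_Aᵢ² = 0.0625² + 0.1667² + 0.1667² + 0.1250² + 0.1458² + 0.0833² + 0.1250² + 0.1250² = 0.003906 + 0.027789 + 0.027789 + 0.015625 + 0.021258 + 0.006939 + 0.015625 + 0.015625 = 0.134556
B_A = 1 / 0.134556 = 7.4318
Σp_Bᵢ² = 0.3139² + 0.0365² + 0.0803² + 0.1679² + 0.1606² + 0.0073² + 0.1971² + 0.0365² = 0.098533 + 0.001332 + 0.006448 + 0.028190 + 0.025792 + 0.000053 + 0.038848 + 0.001332 = 0.200528
B_B = 1 / 0.200528 = 4.9868
Σp_Dᵢ² = 0.0289² + 0.0744² + 0.1322² + 0.2190² + 0.2273² + 0.0579² + 0.0744² + 0.1860² = 0.000835 + 0.005535 + 0.017477 + 0.047961 + 0.051665 + 0.003352 + 0.005535 + 0.034596 = 0.166956
B_D = 1 / 0.166956 = 5.9896
Highest B → broadest niche (most generalist): Species A (B = 7.43).

Species A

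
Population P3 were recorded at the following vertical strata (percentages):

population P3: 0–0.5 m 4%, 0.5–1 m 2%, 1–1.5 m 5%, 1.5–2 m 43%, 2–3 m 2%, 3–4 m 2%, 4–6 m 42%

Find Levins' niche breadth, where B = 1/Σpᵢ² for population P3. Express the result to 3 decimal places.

2.728

Convert percentages to proportions (divide by 100).
Σpᵢ² = 0.04² + 0.02² + 0.05² + 0.43² + 0.02² + 0.02² + 0.42² = 0.0016 + 0.0004 + 0.0025 + 0.1849 + 0.0004 + 0.0004 + 0.1764 = 0.3666
B = 1 / 0.3666 = 2.72777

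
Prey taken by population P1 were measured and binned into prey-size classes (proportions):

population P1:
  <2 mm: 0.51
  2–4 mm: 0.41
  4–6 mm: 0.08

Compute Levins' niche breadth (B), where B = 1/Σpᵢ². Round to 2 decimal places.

Σpᵢ² = 0.51² + 0.41² + 0.08² = 0.2601 + 0.1681 + 0.0064 = 0.4346
B = 1 / 0.4346 = 2.3010

2.30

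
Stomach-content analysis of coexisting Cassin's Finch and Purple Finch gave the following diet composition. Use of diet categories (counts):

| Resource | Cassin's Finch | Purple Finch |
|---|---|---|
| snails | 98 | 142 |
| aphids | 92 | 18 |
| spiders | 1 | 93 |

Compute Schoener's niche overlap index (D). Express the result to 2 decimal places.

Proportions for Cassin's Finch (n=191): 98/191=0.5131, 92/191=0.4817, 1/191=0.0052
Proportions for Purple Finch (n=253): 142/253=0.5613, 18/253=0.0711, 93/253=0.3676
Σ|p₁ᵢ − p₂ᵢ| = 0.0482 + 0.4106 + 0.3624 = 0.8212
D = 1 − ½ × 0.8212 = 1 − 0.41060 = 0.58940

0.59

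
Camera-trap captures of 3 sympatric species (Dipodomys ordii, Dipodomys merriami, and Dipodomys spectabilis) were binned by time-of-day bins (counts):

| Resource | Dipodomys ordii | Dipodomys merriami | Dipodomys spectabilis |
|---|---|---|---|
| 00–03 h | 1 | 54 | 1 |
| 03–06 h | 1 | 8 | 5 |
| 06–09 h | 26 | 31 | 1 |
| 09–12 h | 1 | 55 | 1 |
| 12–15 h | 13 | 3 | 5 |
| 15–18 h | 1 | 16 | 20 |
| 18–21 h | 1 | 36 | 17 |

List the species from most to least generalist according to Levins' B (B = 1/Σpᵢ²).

Proportions for Dipodomys ordii (n=44): 1/44=0.0227, 1/44=0.0227, 26/44=0.5909, 1/44=0.0227, 13/44=0.2955, 1/44=0.0227, 1/44=0.0227
Proportions for Dipodomys merriami (n=203): 54/203=0.2660, 8/203=0.0394, 31/203=0.1527, 55/203=0.2709, 3/203=0.0148, 16/203=0.0788, 36/203=0.1773
Proportions for Dipodomys spectabilis (n=50): 1/50=0.0200, 5/50=0.1000, 1/50=0.0200, 1/50=0.0200, 5/50=0.1000, 20/50=0.4000, 17/50=0.3400
Σp_ordiᵢ² = 0.0227² + 0.0227² + 0.5909² + 0.0227² + 0.2955² + 0.0227² + 0.0227² = 0.000515 + 0.000515 + 0.349163 + 0.000515 + 0.087320 + 0.000515 + 0.000515 = 0.439058
B_ordi = 1 / 0.439058 = 2.2776
Σp_merrᵢ² = 0.2660² + 0.0394² + 0.1527² + 0.2709² + 0.0148² + 0.0788² + 0.1773² = 0.070756 + 0.001552 + 0.023317 + 0.073387 + 0.000219 + 0.006209 + 0.031435 = 0.206875
B_merr = 1 / 0.206875 = 4.8338
Σp_specᵢ² = 0.0200² + 0.1000² + 0.0200² + 0.0200² + 0.1000² + 0.4000² + 0.3400² = 0.000400 + 0.010000 + 0.000400 + 0.000400 + 0.010000 + 0.160000 + 0.115600 = 0.296800
B_spec = 1 / 0.296800 = 3.3693
Ranking by B (broadest → narrowest): Dipodomys merriami (4.83) > Dipodomys spectabilis (3.37) > Dipodomys ordii (2.28)

Dipodomys merriami > Dipodomys spectabilis > Dipodomys ordii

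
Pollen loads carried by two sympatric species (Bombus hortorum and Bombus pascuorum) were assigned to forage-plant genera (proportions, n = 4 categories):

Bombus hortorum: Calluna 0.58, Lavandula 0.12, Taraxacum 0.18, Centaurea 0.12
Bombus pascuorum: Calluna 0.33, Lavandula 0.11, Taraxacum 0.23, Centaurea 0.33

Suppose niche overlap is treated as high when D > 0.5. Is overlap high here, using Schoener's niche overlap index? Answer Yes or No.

Σ|p₁ᵢ − p₂ᵢ| = 0.25 + 0.01 + 0.05 + 0.21 = 0.52
D = 1 − ½ × 0.52 = 1 − 0.260 = 0.7400
D = 0.7400 > 0.5 → Yes.

Yes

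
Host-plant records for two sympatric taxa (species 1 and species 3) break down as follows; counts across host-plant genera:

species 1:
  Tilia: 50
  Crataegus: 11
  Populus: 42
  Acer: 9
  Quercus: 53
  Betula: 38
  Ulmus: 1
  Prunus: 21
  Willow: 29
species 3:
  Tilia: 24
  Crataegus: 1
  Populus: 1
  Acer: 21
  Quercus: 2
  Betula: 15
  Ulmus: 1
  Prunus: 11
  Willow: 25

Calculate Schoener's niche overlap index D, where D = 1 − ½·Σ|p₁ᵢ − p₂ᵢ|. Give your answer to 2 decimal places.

Proportions for species 1 (n=254): 50/254=0.1969, 11/254=0.0433, 42/254=0.1654, 9/254=0.0354, 53/254=0.2087, 38/254=0.1496, 1/254=0.0039, 21/254=0.0827, 29/254=0.1142
Proportions for species 3 (n=101): 24/101=0.2376, 1/101=0.0099, 1/101=0.0099, 21/101=0.2079, 2/101=0.0198, 15/101=0.1485, 1/101=0.0099, 11/101=0.1089, 25/101=0.2475
Σ|p₁ᵢ − p₂ᵢ| = 0.0407 + 0.0334 + 0.1555 + 0.1725 + 0.1889 + 0.0011 + 0.0060 + 0.0262 + 0.1333 = 0.7576
D = 1 − ½ × 0.7576 = 1 − 0.37880 = 0.62120

0.62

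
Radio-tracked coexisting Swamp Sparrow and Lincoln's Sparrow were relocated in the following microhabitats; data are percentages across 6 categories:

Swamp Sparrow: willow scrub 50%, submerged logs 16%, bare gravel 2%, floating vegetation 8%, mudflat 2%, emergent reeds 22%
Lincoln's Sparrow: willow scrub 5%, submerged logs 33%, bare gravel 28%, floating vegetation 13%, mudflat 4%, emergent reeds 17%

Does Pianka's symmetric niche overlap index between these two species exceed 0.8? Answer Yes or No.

Convert percentages to proportions (divide by 100).
Σ p₁ᵢp₂ᵢ = 0.0250 + 0.0528 + 0.0056 + 0.0104 + 0.0008 + 0.0374 = 0.1320
Σp_1ᵢ² = 0.50² + 0.16² + 0.02² + 0.08² + 0.02² + 0.22² = 0.2500 + 0.0256 + 0.0004 + 0.0064 + 0.0004 + 0.0484 = 0.3312
Σp_2ᵢ² = 0.05² + 0.33² + 0.28² + 0.13² + 0.04² + 0.17² = 0.0025 + 0.1089 + 0.0784 + 0.0169 + 0.0016 + 0.0289 = 0.2372
O = 0.1320 / √(0.3312 × 0.2372) = 0.1320 / 0.28029 = 0.4709
O = 0.4709 < 0.8 → No.

No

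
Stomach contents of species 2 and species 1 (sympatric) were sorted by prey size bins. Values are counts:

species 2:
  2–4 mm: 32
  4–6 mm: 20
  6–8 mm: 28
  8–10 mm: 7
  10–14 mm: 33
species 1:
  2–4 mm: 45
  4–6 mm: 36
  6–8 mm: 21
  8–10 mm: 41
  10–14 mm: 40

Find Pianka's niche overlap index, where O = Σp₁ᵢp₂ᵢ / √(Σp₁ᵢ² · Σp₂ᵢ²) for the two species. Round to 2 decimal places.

0.90

Proportions for species 2 (n=120): 32/120=0.2667, 20/120=0.1667, 28/120=0.2333, 7/120=0.0583, 33/120=0.2750
Proportions for species 1 (n=183): 45/183=0.2459, 36/183=0.1967, 21/183=0.1148, 41/183=0.2240, 40/183=0.2186
Σ p₁ᵢp₂ᵢ = 0.065582 + 0.032790 + 0.026783 + 0.013059 + 0.060115 = 0.198329
Σp_1ᵢ² = 0.2667² + 0.1667² + 0.2333² + 0.0583² + 0.2750² = 0.071129 + 0.027789 + 0.054429 + 0.003399 + 0.075625 = 0.232371
Σp_2ᵢ² = 0.2459² + 0.1967² + 0.1148² + 0.2240² + 0.2186² = 0.060467 + 0.038691 + 0.013179 + 0.050176 + 0.047786 = 0.210299
O = 0.198329 / √(0.232371 × 0.210299) = 0.198329 / 0.2210597 = 0.8972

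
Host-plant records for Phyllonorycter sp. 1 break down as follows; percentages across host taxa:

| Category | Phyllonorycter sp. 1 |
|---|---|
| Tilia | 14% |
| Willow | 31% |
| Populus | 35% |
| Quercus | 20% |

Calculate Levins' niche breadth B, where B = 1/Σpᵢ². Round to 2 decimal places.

Convert percentages to proportions (divide by 100).
Σpᵢ² = 0.14² + 0.31² + 0.35² + 0.20² = 0.0196 + 0.0961 + 0.1225 + 0.0400 = 0.2782
B = 1 / 0.2782 = 3.5945

3.59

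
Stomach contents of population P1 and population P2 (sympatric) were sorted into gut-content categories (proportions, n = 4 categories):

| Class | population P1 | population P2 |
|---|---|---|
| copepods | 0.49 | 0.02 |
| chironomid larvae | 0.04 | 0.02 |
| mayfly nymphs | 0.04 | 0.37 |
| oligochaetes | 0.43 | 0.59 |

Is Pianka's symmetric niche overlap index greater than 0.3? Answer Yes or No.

Σ p₁ᵢp₂ᵢ = 0.0098 + 0.0008 + 0.0148 + 0.2537 = 0.2791
Σp_1ᵢ² = 0.49² + 0.04² + 0.04² + 0.43² = 0.2401 + 0.0016 + 0.0016 + 0.1849 = 0.4282
Σp_2ᵢ² = 0.02² + 0.02² + 0.37² + 0.59² = 0.0004 + 0.0004 + 0.1369 + 0.3481 = 0.4858
O = 0.2791 / √(0.4282 × 0.4858) = 0.2791 / 0.45609 = 0.6119
O = 0.6119 > 0.3 → Yes.

Yes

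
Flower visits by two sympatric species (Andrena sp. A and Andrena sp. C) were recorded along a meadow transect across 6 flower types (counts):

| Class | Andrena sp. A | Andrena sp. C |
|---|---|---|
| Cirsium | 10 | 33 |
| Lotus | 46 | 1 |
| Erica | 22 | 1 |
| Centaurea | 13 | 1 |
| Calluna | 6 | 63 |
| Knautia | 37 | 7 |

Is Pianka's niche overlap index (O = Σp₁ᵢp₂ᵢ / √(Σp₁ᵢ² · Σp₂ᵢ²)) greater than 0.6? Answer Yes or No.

No

Proportions for Andrena sp. A (n=134): 10/134=0.0746, 46/134=0.3433, 22/134=0.1642, 13/134=0.0970, 6/134=0.0448, 37/134=0.2761
Proportions for Andrena sp. C (n=106): 33/106=0.3113, 1/106=0.0094, 1/106=0.0094, 1/106=0.0094, 63/106=0.5943, 7/106=0.0660
Σ p₁ᵢp₂ᵢ = 0.023223 + 0.003227 + 0.001543 + 0.000912 + 0.026625 + 0.018223 = 0.073753
Σp_1ᵢ² = 0.0746² + 0.3433² + 0.1642² + 0.0970² + 0.0448² + 0.2761² = 0.005565 + 0.117855 + 0.026962 + 0.009409 + 0.002007 + 0.076231 = 0.238029
Σp_2ᵢ² = 0.3113² + 0.0094² + 0.0094² + 0.0094² + 0.5943² + 0.0660² = 0.096908 + 0.000088 + 0.000088 + 0.000088 + 0.353192 + 0.004356 = 0.454720
O = 0.073753 / √(0.238029 × 0.454720) = 0.073753 / 0.3289932 = 0.2242
O = 0.2242 < 0.6 → No.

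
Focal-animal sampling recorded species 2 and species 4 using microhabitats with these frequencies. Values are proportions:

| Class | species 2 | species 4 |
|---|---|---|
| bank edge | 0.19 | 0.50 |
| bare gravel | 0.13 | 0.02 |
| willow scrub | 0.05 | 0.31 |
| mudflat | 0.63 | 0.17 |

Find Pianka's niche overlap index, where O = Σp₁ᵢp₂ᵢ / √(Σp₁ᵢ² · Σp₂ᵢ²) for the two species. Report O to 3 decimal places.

0.534

Σ p₁ᵢp₂ᵢ = 0.0950 + 0.0026 + 0.0155 + 0.1071 = 0.2202
Σp_1ᵢ² = 0.19² + 0.13² + 0.05² + 0.63² = 0.0361 + 0.0169 + 0.0025 + 0.3969 = 0.4524
Σp_2ᵢ² = 0.50² + 0.02² + 0.31² + 0.17² = 0.2500 + 0.0004 + 0.0961 + 0.0289 = 0.3754
O = 0.2202 / √(0.4524 × 0.3754) = 0.2202 / 0.412106 = 0.53433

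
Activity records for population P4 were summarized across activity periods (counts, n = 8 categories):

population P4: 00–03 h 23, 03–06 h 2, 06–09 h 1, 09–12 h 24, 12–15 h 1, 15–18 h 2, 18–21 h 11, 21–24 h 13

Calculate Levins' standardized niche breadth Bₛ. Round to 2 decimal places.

0.46

Proportions for population P4 (n=77): 23/77=0.2987, 2/77=0.0260, 1/77=0.0130, 24/77=0.3117, 1/77=0.0130, 2/77=0.0260, 11/77=0.1429, 13/77=0.1688
Σpᵢ² = 0.2987² + 0.0260² + 0.0130² + 0.3117² + 0.0130² + 0.0260² + 0.1429² + 0.1688² = 0.089222 + 0.000676 + 0.000169 + 0.097157 + 0.000169 + 0.000676 + 0.020420 + 0.028493 = 0.236982
B = 1 / 0.236982 = 4.2197
Bₛ = (B − 1)/(n − 1) = (4.2197 − 1)/(8 − 1) = 3.2197/7 = 0.4600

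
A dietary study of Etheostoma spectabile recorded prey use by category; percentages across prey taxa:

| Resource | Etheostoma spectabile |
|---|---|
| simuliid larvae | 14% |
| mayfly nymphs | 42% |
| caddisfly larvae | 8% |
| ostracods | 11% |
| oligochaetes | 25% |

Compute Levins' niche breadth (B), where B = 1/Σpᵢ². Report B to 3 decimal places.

3.610

Convert percentages to proportions (divide by 100).
Σpᵢ² = 0.14² + 0.42² + 0.08² + 0.11² + 0.25² = 0.0196 + 0.1764 + 0.0064 + 0.0121 + 0.0625 = 0.2770
B = 1 / 0.2770 = 3.61011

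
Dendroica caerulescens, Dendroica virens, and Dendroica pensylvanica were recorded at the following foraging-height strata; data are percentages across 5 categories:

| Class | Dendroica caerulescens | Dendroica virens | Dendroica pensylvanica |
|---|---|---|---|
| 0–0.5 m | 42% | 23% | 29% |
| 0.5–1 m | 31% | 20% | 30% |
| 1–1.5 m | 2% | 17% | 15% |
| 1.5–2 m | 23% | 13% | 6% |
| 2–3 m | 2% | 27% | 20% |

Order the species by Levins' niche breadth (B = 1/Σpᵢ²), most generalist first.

Dendroica virens > Dendroica pensylvanica > Dendroica caerulescens

Convert percentages to proportions (divide by 100).
Σp_caerᵢ² = 0.42² + 0.31² + 0.02² + 0.23² + 0.02² = 0.1764 + 0.0961 + 0.0004 + 0.0529 + 0.0004 = 0.3262
B_caer = 1 / 0.3262 = 3.0656
Σp_vireᵢ² = 0.23² + 0.20² + 0.17² + 0.13² + 0.27² = 0.0529 + 0.0400 + 0.0289 + 0.0169 + 0.0729 = 0.2116
B_vire = 1 / 0.2116 = 4.7259
Σp_pensᵢ² = 0.29² + 0.30² + 0.15² + 0.06² + 0.20² = 0.0841 + 0.0900 + 0.0225 + 0.0036 + 0.0400 = 0.2402
B_pens = 1 / 0.2402 = 4.1632
Ranking by B (broadest → narrowest): Dendroica virens (4.73) > Dendroica pensylvanica (4.16) > Dendroica caerulescens (3.07)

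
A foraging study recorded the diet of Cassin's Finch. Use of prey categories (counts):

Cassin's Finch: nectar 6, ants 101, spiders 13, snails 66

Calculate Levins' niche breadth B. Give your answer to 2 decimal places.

2.34

Proportions for Cassin's Finch (n=186): 6/186=0.0323, 101/186=0.5430, 13/186=0.0699, 66/186=0.3548
Σpᵢ² = 0.0323² + 0.5430² + 0.0699² + 0.3548² = 0.001043 + 0.294849 + 0.004886 + 0.125883 = 0.426661
B = 1 / 0.426661 = 2.3438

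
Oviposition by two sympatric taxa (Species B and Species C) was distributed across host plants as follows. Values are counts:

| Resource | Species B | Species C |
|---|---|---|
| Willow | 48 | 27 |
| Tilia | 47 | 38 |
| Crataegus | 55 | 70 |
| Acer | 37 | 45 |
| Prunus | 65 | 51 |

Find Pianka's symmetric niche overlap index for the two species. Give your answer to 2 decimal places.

0.96

Proportions for Species B (n=252): 48/252=0.1905, 47/252=0.1865, 55/252=0.2183, 37/252=0.1468, 65/252=0.2579
Proportions for Species C (n=231): 27/231=0.1169, 38/231=0.1645, 70/231=0.3030, 45/231=0.1948, 51/231=0.2208
Σ p₁ᵢp₂ᵢ = 0.022269 + 0.030679 + 0.066145 + 0.028597 + 0.056944 = 0.204634
Σp_1ᵢ² = 0.1905² + 0.1865² + 0.2183² + 0.1468² + 0.2579² = 0.036290 + 0.034782 + 0.047655 + 0.021550 + 0.066512 = 0.206789
Σp_2ᵢ² = 0.1169² + 0.1645² + 0.3030² + 0.1948² + 0.2208² = 0.013666 + 0.027060 + 0.091809 + 0.037947 + 0.048753 = 0.219235
O = 0.204634 / √(0.206789 × 0.219235) = 0.204634 / 0.2129211 = 0.9611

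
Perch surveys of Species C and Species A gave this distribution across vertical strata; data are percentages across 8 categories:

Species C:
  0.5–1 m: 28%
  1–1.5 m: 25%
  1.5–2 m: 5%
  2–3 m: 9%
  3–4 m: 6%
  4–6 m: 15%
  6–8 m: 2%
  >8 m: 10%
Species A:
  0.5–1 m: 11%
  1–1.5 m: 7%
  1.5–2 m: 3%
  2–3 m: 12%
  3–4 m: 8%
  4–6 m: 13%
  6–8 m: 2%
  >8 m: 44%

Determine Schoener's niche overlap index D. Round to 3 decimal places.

0.610

Convert percentages to proportions (divide by 100).
Σ|p₁ᵢ − p₂ᵢ| = 0.17 + 0.18 + 0.02 + 0.03 + 0.02 + 0.02 + 0.00 + 0.34 = 0.78
D = 1 − ½ × 0.78 = 1 − 0.390 = 0.61000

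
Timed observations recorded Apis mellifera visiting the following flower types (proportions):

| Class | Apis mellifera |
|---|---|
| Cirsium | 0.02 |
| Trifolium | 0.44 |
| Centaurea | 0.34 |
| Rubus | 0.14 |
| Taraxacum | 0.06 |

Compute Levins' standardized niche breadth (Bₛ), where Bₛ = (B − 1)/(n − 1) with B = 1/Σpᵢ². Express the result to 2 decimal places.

Σpᵢ² = 0.02² + 0.44² + 0.34² + 0.14² + 0.06² = 0.0004 + 0.1936 + 0.1156 + 0.0196 + 0.0036 = 0.3328
B = 1 / 0.3328 = 3.0048
Bₛ = (B − 1)/(n − 1) = (3.0048 − 1)/(5 − 1) = 2.0048/4 = 0.5012

0.50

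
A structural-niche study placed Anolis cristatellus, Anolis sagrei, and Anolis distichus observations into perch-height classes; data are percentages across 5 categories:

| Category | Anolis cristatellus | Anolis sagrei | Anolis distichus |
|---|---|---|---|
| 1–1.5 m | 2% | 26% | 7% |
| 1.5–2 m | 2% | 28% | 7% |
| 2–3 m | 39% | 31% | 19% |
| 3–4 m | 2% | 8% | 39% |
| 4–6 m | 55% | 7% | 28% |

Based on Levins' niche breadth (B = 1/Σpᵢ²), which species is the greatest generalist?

Convert percentages to proportions (divide by 100).
Σp_crisᵢ² = 0.02² + 0.02² + 0.39² + 0.02² + 0.55² = 0.0004 + 0.0004 + 0.1521 + 0.0004 + 0.3025 = 0.4558
B_cris = 1 / 0.4558 = 2.1939
Σp_sagrᵢ² = 0.26² + 0.28² + 0.31² + 0.08² + 0.07² = 0.0676 + 0.0784 + 0.0961 + 0.0064 + 0.0049 = 0.2534
B_sagr = 1 / 0.2534 = 3.9463
Σp_distᵢ² = 0.07² + 0.07² + 0.19² + 0.39² + 0.28² = 0.0049 + 0.0049 + 0.0361 + 0.1521 + 0.0784 = 0.2764
B_dist = 1 / 0.2764 = 3.6179
Highest B → broadest niche (most generalist): Anolis sagrei (B = 3.95).

Anolis sagrei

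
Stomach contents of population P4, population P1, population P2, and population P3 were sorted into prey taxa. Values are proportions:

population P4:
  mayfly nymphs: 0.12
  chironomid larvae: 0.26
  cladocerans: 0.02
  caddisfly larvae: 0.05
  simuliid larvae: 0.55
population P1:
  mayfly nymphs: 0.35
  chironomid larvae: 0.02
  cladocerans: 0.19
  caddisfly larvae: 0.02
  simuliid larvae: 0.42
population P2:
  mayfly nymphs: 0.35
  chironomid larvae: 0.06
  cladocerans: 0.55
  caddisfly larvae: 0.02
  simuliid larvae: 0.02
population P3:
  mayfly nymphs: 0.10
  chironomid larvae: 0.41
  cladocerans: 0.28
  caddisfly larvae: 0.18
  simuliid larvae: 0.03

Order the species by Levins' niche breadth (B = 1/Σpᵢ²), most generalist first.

population P3 > population P1 > population P4 > population P2

Σp_P4ᵢ² = 0.12² + 0.26² + 0.02² + 0.05² + 0.55² = 0.0144 + 0.0676 + 0.0004 + 0.0025 + 0.3025 = 0.3874
B_P4 = 1 / 0.3874 = 2.5813
Σp_P1ᵢ² = 0.35² + 0.02² + 0.19² + 0.02² + 0.42² = 0.1225 + 0.0004 + 0.0361 + 0.0004 + 0.1764 = 0.3358
B_P1 = 1 / 0.3358 = 2.9780
Σp_P2ᵢ² = 0.35² + 0.06² + 0.55² + 0.02² + 0.02² = 0.1225 + 0.0036 + 0.3025 + 0.0004 + 0.0004 = 0.4294
B_P2 = 1 / 0.4294 = 2.3288
Σp_P3ᵢ² = 0.10² + 0.41² + 0.28² + 0.18² + 0.03² = 0.0100 + 0.1681 + 0.0784 + 0.0324 + 0.0009 = 0.2898
B_P3 = 1 / 0.2898 = 3.4507
Ranking by B (broadest → narrowest): population P3 (3.45) > population P1 (2.98) > population P4 (2.58) > population P2 (2.33)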